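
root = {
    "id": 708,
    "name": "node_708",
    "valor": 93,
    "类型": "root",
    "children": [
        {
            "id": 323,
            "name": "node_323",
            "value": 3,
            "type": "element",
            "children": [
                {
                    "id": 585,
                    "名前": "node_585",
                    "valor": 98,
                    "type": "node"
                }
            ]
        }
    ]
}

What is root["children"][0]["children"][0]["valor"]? 98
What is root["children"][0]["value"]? 3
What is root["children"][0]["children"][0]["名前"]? "node_585"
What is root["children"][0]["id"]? 323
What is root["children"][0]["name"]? "node_323"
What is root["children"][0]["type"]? "element"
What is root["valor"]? 93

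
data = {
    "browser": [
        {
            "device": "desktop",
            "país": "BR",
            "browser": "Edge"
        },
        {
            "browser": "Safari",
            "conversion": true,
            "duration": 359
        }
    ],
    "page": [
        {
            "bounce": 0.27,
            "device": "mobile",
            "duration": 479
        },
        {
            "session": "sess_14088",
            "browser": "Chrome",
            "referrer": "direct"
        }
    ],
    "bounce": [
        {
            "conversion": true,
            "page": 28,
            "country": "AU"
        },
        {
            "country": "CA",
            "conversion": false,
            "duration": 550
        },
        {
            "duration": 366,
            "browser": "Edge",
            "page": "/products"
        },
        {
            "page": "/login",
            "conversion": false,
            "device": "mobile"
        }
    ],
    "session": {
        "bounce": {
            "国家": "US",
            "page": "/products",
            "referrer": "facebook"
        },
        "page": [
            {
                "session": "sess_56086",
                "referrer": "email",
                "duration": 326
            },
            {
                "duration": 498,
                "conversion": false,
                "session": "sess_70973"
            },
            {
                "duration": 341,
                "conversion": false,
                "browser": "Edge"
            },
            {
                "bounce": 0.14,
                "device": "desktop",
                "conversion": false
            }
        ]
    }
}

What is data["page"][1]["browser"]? "Chrome"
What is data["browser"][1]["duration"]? 359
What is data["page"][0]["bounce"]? 0.27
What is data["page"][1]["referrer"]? "direct"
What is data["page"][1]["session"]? "sess_14088"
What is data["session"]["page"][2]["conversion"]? False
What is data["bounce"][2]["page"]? "/products"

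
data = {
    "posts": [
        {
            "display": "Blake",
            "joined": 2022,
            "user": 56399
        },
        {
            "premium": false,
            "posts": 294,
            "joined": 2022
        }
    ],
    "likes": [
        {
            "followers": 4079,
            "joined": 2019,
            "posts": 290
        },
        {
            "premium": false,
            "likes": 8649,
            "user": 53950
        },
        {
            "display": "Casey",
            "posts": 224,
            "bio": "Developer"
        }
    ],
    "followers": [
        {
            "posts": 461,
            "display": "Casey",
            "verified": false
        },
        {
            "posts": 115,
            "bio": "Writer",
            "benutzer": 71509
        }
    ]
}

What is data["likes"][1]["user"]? 53950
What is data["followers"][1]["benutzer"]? 71509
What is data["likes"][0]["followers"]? 4079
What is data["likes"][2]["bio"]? "Developer"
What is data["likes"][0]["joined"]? 2019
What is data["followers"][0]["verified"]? False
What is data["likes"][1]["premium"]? False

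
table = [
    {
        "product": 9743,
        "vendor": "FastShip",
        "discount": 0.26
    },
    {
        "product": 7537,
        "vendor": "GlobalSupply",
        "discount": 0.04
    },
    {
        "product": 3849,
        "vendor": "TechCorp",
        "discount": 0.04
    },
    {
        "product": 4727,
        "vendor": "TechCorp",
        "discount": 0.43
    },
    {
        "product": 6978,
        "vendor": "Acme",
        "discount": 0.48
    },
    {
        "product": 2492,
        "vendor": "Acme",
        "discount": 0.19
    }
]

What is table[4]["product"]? 6978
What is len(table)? 6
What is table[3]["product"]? 4727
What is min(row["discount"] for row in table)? 0.04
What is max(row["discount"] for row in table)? 0.48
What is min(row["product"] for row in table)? 2492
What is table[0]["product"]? 9743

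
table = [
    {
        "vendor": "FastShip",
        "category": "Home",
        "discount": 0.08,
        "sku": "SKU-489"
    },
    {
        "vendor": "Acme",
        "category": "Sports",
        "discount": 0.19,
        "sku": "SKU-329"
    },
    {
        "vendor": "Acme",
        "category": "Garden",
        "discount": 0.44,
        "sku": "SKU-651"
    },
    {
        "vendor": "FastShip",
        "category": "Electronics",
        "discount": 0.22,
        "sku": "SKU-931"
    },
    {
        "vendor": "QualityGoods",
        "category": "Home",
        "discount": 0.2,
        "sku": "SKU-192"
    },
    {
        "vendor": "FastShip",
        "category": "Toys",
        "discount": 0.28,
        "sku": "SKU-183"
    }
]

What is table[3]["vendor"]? "FastShip"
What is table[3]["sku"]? "SKU-931"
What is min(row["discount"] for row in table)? 0.08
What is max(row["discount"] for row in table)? 0.44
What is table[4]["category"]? "Home"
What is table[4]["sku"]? "SKU-192"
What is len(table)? 6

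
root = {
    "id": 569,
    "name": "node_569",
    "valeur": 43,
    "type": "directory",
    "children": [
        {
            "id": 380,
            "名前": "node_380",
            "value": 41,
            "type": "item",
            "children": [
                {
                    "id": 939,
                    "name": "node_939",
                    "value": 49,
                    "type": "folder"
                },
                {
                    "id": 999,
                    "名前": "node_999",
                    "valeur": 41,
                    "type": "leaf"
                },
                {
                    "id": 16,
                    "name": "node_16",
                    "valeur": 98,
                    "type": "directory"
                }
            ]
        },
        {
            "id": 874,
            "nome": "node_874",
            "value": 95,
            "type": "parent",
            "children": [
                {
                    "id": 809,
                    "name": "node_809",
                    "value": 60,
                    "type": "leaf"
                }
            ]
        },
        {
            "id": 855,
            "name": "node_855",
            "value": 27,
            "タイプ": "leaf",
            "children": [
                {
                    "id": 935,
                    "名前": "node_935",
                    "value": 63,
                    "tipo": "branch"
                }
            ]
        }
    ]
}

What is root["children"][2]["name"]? "node_855"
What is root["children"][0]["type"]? "item"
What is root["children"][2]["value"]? 27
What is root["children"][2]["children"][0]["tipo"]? "branch"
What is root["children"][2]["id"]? 855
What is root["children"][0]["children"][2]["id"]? 16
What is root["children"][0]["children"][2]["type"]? "directory"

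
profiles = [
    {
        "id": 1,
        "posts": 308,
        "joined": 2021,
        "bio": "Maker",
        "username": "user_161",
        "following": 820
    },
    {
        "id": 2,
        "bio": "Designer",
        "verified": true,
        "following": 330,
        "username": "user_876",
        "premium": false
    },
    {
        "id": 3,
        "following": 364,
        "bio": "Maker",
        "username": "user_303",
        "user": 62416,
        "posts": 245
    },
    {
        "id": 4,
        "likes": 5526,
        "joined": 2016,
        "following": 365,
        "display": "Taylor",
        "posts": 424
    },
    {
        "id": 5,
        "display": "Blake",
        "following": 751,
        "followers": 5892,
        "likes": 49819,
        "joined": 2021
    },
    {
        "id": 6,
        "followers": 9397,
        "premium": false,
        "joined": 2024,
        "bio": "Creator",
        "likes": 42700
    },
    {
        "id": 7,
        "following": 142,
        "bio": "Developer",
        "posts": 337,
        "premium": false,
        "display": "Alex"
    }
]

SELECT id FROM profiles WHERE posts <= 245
[3]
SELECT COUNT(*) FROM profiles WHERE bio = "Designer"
1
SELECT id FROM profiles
[1, 2, 3, 4, 5, 6, 7]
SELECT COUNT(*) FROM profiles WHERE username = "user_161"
1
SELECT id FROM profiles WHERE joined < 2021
[4]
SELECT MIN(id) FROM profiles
1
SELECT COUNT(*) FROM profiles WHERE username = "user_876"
1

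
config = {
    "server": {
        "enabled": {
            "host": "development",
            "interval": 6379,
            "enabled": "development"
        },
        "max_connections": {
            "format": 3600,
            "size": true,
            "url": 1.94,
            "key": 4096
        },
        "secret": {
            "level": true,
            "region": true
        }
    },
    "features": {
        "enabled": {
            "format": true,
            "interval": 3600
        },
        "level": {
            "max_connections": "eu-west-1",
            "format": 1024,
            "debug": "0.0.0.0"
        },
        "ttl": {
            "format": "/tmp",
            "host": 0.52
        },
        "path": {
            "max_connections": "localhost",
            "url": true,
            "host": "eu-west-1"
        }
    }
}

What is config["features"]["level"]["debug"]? "0.0.0.0"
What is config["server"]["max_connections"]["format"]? 3600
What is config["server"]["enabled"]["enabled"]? "development"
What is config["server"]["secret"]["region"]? True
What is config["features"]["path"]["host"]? "eu-west-1"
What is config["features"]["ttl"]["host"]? 0.52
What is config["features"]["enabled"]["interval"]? 3600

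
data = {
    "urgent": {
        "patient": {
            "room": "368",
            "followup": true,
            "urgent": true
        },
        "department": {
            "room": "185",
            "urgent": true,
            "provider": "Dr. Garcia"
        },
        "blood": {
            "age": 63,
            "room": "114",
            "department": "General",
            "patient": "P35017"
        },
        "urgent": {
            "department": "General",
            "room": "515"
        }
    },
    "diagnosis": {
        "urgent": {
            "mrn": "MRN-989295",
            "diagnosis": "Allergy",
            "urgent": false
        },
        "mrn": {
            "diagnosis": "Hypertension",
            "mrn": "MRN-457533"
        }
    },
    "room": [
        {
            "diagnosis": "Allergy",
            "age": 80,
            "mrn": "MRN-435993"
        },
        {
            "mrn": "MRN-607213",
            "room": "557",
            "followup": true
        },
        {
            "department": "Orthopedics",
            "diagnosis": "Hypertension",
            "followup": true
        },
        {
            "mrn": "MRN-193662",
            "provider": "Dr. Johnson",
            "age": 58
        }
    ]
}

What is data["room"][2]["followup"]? True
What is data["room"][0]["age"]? 80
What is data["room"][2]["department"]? "Orthopedics"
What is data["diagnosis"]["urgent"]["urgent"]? False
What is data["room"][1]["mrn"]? "MRN-607213"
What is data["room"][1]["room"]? "557"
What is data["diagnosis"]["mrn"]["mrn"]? "MRN-457533"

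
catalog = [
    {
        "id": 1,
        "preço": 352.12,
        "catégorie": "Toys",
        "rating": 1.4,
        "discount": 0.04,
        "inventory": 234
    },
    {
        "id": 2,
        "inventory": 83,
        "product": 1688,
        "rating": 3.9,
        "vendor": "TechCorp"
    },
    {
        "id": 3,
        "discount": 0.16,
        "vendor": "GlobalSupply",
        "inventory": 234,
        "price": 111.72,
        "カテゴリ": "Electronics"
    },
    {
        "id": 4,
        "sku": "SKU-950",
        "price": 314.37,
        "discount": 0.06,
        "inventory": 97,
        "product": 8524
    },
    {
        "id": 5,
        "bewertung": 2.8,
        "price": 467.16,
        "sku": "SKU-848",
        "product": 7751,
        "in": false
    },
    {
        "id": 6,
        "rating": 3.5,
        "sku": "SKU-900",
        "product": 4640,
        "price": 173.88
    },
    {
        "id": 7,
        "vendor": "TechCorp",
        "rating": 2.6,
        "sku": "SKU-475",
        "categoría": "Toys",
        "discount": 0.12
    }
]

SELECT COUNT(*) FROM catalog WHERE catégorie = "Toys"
1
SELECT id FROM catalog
[1, 2, 3, 4, 5, 6, 7]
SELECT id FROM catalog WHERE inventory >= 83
[1, 2, 3, 4]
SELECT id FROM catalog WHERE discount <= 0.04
[1]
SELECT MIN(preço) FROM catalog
352.12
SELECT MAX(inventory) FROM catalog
234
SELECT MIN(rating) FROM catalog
1.4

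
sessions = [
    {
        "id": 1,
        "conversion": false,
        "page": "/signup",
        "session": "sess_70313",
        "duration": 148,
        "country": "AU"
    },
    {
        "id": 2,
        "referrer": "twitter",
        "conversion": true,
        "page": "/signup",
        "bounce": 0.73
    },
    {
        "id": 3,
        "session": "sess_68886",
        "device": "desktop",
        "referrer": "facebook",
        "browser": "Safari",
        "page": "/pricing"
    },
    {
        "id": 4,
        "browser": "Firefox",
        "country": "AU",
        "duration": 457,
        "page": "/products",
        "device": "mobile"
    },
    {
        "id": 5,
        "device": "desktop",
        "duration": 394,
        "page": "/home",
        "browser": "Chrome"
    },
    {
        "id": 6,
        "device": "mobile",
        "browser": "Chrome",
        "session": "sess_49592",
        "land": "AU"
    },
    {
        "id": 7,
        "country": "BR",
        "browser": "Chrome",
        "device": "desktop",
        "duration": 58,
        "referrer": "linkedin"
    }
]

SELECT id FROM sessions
[1, 2, 3, 4, 5, 6, 7]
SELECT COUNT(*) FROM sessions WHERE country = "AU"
2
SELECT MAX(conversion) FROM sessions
True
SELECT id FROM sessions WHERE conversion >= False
[1, 2]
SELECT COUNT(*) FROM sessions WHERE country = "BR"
1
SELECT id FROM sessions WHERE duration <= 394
[1, 5, 7]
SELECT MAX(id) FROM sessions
7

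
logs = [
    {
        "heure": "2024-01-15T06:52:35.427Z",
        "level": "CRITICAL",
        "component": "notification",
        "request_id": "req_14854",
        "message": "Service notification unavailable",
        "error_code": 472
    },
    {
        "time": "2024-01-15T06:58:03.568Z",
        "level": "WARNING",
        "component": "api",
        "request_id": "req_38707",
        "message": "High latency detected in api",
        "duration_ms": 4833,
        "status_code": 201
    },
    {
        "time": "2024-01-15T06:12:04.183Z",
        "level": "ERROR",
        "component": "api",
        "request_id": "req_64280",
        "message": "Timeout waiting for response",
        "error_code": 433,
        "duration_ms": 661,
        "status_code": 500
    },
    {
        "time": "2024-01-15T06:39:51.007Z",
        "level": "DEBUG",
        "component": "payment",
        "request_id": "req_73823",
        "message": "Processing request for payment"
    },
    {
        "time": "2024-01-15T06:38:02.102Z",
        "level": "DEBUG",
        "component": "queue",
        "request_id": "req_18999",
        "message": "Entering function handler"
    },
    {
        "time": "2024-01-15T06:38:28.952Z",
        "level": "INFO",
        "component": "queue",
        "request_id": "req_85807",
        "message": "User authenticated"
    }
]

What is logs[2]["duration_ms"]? 661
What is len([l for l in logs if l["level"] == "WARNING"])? 1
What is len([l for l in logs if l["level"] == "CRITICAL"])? 1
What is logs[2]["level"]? "ERROR"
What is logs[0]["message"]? "Service notification unavailable"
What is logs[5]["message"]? "User authenticated"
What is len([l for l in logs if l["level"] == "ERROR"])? 1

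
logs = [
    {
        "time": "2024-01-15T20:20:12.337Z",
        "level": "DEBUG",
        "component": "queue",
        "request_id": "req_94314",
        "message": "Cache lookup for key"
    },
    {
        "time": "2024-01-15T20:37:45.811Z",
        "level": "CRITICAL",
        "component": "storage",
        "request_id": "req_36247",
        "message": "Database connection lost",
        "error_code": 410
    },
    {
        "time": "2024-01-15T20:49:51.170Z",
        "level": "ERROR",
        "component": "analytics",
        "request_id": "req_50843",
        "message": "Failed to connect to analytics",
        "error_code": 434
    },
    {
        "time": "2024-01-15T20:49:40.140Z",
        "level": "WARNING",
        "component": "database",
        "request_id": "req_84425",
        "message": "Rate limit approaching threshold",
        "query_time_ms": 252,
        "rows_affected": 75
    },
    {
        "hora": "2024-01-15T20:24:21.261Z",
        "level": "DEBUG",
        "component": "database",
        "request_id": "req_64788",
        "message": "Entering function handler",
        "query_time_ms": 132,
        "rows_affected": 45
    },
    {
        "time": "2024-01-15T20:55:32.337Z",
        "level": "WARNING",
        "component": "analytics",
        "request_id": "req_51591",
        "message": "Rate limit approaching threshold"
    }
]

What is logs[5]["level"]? "WARNING"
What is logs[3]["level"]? "WARNING"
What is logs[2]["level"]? "ERROR"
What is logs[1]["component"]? "storage"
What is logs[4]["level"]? "DEBUG"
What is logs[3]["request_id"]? "req_84425"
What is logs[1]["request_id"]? "req_36247"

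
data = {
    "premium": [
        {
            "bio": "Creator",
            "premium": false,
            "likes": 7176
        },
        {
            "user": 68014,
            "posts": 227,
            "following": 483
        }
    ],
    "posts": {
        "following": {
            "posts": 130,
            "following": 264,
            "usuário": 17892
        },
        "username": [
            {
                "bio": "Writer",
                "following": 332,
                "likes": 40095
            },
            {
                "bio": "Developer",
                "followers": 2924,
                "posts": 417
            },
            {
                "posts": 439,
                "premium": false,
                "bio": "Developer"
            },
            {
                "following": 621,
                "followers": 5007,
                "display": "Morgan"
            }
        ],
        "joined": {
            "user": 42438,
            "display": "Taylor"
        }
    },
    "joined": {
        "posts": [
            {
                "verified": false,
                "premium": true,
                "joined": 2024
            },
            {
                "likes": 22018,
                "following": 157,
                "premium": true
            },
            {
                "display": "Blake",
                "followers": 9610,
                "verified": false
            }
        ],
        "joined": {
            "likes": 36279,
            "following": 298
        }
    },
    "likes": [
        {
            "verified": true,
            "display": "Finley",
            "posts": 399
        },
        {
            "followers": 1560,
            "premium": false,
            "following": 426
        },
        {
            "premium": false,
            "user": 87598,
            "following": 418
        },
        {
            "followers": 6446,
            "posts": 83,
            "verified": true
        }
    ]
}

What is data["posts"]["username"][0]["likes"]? 40095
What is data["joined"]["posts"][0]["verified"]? False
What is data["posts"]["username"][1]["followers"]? 2924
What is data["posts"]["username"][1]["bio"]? "Developer"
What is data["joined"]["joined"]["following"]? 298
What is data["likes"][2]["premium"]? False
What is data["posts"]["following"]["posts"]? 130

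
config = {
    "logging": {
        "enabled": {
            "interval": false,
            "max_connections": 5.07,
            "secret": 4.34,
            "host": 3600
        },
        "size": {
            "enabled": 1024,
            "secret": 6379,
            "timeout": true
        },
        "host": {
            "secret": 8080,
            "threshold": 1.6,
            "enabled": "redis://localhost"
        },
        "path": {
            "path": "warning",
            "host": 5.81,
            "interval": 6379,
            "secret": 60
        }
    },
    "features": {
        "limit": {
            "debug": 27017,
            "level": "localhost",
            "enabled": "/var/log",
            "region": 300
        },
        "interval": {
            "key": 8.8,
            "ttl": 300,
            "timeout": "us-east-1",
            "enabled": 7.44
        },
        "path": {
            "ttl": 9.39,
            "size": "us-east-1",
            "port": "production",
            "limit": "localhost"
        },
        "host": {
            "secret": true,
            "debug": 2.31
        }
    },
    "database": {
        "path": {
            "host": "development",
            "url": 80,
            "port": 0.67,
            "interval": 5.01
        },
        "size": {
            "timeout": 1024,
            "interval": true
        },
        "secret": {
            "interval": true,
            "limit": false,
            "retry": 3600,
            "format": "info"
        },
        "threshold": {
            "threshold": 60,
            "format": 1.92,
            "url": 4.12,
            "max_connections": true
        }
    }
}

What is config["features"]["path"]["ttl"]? 9.39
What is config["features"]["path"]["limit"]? "localhost"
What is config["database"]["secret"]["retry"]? 3600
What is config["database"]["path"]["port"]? 0.67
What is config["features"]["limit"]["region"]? 300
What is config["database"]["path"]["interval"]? 5.01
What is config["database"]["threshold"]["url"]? 4.12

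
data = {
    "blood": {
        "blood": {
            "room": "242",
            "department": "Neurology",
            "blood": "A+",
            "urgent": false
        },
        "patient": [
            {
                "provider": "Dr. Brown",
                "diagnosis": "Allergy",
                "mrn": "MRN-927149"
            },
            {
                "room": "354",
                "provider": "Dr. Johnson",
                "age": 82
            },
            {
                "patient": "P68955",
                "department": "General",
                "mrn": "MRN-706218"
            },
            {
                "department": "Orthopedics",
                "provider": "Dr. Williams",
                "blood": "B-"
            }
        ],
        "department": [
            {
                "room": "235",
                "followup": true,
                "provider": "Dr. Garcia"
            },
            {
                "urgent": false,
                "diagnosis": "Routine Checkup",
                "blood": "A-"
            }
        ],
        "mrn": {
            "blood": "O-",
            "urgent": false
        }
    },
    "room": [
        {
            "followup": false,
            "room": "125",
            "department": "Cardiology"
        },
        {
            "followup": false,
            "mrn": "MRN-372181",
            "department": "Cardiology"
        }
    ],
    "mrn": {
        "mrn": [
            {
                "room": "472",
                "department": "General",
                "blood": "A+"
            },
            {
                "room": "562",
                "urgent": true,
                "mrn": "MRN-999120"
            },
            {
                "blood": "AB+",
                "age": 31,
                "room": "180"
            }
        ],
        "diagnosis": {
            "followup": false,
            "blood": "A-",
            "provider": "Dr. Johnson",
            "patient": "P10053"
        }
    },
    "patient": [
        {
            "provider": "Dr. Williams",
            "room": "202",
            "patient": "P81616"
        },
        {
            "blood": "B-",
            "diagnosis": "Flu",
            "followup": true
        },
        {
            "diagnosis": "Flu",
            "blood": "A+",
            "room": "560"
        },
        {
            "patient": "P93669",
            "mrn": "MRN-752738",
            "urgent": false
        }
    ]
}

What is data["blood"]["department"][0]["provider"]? "Dr. Garcia"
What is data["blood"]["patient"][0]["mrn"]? "MRN-927149"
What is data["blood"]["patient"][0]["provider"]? "Dr. Brown"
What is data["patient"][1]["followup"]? True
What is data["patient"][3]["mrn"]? "MRN-752738"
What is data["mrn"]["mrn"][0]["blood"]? "A+"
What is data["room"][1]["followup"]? False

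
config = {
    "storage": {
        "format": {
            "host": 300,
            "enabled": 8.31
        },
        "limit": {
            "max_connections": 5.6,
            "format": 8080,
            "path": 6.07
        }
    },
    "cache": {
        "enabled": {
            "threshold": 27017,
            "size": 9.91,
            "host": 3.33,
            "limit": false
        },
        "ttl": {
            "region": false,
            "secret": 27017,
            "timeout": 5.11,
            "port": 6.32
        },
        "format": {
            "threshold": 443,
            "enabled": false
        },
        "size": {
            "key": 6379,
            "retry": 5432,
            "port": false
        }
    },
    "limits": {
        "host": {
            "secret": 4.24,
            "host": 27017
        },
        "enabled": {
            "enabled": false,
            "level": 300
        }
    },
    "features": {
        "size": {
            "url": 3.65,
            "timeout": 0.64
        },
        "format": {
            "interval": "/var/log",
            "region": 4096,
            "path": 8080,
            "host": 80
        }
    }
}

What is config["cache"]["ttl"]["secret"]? 27017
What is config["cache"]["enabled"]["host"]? 3.33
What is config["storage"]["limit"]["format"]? 8080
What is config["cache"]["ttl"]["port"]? 6.32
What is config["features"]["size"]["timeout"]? 0.64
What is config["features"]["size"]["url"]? 3.65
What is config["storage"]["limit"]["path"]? 6.07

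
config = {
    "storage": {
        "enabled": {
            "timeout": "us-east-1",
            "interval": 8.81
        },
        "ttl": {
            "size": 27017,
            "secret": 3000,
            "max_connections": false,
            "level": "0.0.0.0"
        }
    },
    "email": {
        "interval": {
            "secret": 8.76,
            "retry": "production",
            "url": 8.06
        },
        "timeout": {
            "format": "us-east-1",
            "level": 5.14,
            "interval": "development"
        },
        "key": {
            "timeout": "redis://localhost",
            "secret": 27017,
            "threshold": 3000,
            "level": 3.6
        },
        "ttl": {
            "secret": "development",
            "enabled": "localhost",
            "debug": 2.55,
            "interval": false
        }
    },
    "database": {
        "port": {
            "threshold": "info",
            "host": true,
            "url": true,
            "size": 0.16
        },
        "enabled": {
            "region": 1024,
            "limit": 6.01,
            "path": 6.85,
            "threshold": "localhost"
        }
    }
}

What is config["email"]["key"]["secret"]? 27017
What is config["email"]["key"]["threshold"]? 3000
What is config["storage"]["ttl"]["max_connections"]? False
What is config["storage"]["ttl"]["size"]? 27017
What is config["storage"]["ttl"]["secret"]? 3000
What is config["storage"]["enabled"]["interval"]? 8.81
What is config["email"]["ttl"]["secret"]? "development"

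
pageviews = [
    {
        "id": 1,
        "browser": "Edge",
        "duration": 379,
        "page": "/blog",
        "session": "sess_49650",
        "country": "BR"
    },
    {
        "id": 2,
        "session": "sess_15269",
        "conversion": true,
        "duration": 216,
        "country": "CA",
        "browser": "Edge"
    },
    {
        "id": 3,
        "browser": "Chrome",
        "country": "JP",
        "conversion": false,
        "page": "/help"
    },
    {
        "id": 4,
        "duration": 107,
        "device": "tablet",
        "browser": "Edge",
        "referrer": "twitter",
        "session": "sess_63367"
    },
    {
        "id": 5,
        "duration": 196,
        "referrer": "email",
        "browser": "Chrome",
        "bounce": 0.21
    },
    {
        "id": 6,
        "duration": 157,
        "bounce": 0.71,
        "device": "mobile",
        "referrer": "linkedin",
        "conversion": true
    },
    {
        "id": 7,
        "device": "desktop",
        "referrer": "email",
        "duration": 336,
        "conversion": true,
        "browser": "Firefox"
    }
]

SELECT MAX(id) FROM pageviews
7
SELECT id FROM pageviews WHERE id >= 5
[5, 6, 7]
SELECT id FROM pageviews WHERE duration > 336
[1]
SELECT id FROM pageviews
[1, 2, 3, 4, 5, 6, 7]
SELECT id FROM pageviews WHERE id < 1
[]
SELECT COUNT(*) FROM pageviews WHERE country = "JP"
1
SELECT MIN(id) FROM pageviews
1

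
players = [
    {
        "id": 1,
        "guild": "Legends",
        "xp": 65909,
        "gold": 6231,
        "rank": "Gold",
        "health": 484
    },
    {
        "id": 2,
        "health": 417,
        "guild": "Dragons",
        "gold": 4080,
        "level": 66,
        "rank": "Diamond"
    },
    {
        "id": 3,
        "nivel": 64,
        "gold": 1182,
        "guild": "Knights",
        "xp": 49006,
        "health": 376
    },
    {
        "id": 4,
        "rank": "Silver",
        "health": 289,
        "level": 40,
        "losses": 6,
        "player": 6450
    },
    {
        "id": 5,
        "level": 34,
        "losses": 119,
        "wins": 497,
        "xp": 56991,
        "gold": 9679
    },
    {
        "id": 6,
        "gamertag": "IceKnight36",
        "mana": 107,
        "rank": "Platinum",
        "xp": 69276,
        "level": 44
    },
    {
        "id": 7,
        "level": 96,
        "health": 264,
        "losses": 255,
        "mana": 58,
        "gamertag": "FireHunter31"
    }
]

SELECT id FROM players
[1, 2, 3, 4, 5, 6, 7]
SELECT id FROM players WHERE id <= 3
[1, 2, 3]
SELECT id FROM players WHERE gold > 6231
[5]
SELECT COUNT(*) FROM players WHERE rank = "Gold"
1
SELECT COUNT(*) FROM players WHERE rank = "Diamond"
1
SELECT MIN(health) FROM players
264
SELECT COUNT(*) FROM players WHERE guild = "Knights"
1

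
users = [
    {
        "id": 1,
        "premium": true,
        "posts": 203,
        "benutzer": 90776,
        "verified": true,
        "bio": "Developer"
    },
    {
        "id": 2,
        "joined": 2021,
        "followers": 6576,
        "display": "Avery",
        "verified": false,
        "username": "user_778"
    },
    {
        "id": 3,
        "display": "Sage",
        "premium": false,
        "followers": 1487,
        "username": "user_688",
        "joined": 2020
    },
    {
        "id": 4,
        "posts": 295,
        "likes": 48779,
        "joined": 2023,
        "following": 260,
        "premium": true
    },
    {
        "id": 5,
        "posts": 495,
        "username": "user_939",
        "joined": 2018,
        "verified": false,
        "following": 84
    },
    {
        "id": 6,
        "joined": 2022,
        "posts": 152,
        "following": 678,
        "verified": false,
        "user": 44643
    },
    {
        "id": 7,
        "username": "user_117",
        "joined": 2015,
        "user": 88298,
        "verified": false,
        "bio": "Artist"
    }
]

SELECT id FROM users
[1, 2, 3, 4, 5, 6, 7]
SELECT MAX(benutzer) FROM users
90776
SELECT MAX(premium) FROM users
True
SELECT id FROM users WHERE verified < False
[]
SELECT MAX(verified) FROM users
True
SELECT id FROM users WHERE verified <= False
[2, 5, 6, 7]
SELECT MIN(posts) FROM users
152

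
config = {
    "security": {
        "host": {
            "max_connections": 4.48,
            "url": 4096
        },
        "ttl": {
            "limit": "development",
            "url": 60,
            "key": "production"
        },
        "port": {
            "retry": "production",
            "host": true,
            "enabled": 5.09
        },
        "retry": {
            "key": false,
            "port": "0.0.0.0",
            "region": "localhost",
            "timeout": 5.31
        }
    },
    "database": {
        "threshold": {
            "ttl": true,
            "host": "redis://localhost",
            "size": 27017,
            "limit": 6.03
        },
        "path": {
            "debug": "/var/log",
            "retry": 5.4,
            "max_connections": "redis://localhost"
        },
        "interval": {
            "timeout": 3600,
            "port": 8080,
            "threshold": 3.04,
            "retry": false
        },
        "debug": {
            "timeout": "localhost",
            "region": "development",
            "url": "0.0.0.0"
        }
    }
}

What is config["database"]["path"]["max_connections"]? "redis://localhost"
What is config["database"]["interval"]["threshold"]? 3.04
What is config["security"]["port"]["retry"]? "production"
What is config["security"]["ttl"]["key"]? "production"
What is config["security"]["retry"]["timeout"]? 5.31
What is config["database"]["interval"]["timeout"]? 3600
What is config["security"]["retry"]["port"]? "0.0.0.0"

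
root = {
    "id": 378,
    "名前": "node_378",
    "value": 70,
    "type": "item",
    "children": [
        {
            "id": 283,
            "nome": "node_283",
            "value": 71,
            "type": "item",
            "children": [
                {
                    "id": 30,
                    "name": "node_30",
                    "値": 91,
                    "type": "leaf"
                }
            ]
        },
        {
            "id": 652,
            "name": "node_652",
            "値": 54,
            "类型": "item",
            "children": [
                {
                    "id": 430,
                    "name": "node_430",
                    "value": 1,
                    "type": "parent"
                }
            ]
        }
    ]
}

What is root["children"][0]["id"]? 283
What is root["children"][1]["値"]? 54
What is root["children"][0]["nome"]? "node_283"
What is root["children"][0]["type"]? "item"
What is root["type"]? "item"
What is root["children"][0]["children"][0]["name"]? "node_30"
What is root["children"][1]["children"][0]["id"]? 430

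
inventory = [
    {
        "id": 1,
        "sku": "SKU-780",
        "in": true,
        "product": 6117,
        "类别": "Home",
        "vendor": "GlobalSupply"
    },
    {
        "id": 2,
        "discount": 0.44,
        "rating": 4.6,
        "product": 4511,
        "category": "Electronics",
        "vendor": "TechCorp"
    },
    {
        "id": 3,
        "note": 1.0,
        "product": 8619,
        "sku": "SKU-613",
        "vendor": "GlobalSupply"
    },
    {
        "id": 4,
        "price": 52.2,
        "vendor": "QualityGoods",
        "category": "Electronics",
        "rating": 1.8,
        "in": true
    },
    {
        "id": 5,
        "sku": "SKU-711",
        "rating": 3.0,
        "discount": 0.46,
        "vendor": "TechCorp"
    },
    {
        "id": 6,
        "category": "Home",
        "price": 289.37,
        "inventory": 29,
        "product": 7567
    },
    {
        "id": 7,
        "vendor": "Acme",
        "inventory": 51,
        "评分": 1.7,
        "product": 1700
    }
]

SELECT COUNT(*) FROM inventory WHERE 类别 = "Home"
1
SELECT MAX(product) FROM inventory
8619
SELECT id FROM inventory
[1, 2, 3, 4, 5, 6, 7]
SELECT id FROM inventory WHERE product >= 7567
[3, 6]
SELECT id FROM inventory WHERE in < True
[]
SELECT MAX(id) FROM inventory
7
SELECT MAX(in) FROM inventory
True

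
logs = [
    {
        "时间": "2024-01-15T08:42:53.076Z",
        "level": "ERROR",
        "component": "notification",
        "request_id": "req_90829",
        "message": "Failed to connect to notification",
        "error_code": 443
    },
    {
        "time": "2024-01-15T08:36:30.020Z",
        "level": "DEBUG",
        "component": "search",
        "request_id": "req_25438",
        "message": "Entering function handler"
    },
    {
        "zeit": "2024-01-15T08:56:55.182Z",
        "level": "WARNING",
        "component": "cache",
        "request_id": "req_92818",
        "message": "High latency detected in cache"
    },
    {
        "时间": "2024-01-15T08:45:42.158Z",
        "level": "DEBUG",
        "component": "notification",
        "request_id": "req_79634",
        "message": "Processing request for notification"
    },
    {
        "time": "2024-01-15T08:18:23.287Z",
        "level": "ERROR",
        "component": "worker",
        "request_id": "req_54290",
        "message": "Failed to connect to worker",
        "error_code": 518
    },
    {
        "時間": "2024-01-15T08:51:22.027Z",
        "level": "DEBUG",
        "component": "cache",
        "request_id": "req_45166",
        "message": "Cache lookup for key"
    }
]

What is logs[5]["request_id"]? "req_45166"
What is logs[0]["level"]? "ERROR"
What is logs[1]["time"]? "2024-01-15T08:36:30.020Z"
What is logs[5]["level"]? "DEBUG"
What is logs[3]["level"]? "DEBUG"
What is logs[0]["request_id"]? "req_90829"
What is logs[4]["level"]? "ERROR"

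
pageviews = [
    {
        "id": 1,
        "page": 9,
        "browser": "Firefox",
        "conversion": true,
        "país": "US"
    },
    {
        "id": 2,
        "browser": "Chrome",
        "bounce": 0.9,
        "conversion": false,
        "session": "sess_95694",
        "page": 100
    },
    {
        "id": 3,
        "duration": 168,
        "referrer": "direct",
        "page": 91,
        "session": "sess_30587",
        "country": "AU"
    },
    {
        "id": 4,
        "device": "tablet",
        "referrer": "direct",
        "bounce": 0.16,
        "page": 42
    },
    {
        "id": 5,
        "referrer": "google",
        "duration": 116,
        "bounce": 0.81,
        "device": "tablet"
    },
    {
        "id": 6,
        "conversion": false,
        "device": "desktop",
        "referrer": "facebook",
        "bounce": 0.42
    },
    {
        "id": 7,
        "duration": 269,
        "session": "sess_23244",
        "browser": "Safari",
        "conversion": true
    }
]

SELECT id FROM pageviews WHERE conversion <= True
[1, 2, 6, 7]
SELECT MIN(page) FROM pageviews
9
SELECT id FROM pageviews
[1, 2, 3, 4, 5, 6, 7]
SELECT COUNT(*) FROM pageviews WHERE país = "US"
1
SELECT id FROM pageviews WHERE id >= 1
[1, 2, 3, 4, 5, 6, 7]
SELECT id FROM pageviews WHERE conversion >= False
[1, 2, 6, 7]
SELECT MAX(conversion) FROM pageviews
True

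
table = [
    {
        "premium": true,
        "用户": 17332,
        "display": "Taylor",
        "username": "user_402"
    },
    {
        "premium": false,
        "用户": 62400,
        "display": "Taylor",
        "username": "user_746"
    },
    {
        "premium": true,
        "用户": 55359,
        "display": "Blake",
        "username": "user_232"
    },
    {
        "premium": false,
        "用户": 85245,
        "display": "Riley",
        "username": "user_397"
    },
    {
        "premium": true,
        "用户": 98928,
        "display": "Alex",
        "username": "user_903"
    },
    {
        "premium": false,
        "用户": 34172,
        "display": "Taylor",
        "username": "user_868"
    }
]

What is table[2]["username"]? "user_232"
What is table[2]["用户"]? 55359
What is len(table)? 6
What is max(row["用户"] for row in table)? 98928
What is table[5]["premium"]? False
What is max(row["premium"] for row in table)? True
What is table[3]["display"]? "Riley"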